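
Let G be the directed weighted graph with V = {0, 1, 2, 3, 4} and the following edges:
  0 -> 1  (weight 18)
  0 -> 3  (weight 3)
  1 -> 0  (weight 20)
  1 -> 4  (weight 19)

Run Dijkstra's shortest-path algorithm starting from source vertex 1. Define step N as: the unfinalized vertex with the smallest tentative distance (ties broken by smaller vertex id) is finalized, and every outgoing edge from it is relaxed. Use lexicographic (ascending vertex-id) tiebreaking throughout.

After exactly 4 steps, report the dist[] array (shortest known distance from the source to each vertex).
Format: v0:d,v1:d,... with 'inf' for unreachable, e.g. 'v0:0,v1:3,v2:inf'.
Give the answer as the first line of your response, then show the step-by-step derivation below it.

v0:20,v1:0,v2:inf,v3:23,v4:19

step 1: dist = v0:20,v1:0,v2:inf,v3:inf,v4:19
step 2: dist = v0:20,v1:0,v2:inf,v3:inf,v4:19
step 3: dist = v0:20,v1:0,v2:inf,v3:23,v4:19
step 4: dist = v0:20,v1:0,v2:inf,v3:23,v4:19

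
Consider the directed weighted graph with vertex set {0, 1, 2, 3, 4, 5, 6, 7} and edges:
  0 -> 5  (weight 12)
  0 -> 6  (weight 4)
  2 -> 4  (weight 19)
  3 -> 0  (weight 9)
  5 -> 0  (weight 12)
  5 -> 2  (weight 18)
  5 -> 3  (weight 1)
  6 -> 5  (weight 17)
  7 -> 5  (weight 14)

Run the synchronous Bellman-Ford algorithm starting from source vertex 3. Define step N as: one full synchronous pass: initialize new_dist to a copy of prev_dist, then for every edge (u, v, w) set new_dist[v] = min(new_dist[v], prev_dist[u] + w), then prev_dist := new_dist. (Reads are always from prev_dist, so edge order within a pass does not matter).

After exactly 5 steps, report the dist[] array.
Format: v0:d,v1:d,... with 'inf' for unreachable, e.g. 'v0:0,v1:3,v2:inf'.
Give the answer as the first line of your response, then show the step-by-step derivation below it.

v0:9,v1:inf,v2:39,v3:0,v4:58,v5:21,v6:13,v7:inf

step 1: dist = v0:9,v1:inf,v2:inf,v3:0,v4:inf,v5:inf,v6:inf,v7:inf
step 2: dist = v0:9,v1:inf,v2:inf,v3:0,v4:inf,v5:21,v6:13,v7:inf
step 3: dist = v0:9,v1:inf,v2:39,v3:0,v4:inf,v5:21,v6:13,v7:inf
step 4: dist = v0:9,v1:inf,v2:39,v3:0,v4:58,v5:21,v6:13,v7:inf
step 5: dist = v0:9,v1:inf,v2:39,v3:0,v4:58,v5:21,v6:13,v7:inf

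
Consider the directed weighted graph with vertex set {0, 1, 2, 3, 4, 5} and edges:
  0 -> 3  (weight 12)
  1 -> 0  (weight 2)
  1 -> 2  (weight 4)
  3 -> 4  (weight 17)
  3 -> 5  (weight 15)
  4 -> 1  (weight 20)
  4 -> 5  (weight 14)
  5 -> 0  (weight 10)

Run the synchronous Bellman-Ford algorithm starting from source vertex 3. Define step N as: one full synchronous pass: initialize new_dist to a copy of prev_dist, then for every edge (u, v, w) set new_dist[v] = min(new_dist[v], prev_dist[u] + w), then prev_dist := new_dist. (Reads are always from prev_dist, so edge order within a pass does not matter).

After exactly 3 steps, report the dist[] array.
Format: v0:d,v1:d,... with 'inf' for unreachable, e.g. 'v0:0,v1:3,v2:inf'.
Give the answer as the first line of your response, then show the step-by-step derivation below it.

v0:25,v1:37,v2:41,v3:0,v4:17,v5:15

step 1: dist = v0:inf,v1:inf,v2:inf,v3:0,v4:17,v5:15
step 2: dist = v0:25,v1:37,v2:inf,v3:0,v4:17,v5:15
step 3: dist = v0:25,v1:37,v2:41,v3:0,v4:17,v5:15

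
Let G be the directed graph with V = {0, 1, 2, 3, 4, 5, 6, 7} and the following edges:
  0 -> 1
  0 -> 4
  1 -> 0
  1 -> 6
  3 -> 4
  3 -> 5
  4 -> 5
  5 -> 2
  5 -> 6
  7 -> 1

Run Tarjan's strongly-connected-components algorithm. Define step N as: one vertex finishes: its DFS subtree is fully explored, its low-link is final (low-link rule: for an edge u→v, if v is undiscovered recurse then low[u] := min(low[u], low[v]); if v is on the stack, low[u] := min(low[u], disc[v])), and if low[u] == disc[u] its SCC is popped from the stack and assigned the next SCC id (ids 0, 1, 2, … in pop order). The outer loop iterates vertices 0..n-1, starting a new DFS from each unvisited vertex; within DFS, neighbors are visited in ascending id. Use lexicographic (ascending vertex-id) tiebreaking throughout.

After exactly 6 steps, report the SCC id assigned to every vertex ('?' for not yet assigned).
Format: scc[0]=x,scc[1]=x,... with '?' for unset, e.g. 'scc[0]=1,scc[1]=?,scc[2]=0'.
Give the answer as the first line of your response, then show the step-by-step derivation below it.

scc[0]=4,scc[1]=4,scc[2]=1,scc[3]=?,scc[4]=3,scc[5]=2,scc[6]=0,scc[7]=?

step 1: low=(low[0]=0,low[1]=0,low[2]=?,low[3]=?,low[4]=?,low[5]=?,low[6]=2,low[7]=?); scc=(scc[0]=?,scc[1]=?,scc[2]=?,scc[3]=?,scc[4]=?,scc[5]=?,scc[6]=0,scc[7]=?)
step 2: low=(low[0]=0,low[1]=0,low[2]=?,low[3]=?,low[4]=?,low[5]=?,low[6]=2,low[7]=?); scc=(scc[0]=?,scc[1]=?,scc[2]=?,scc[3]=?,scc[4]=?,scc[5]=?,scc[6]=0,scc[7]=?)
step 3: low=(low[0]=0,low[1]=0,low[2]=5,low[3]=?,low[4]=3,low[5]=4,low[6]=2,low[7]=?); scc=(scc[0]=?,scc[1]=?,scc[2]=1,scc[3]=?,scc[4]=?,scc[5]=?,scc[6]=0,scc[7]=?)
step 4: low=(low[0]=0,low[1]=0,low[2]=5,low[3]=?,low[4]=3,low[5]=4,low[6]=2,low[7]=?); scc=(scc[0]=?,scc[1]=?,scc[2]=1,scc[3]=?,scc[4]=?,scc[5]=2,scc[6]=0,scc[7]=?)
step 5: low=(low[0]=0,low[1]=0,low[2]=5,low[3]=?,low[4]=3,low[5]=4,low[6]=2,low[7]=?); scc=(scc[0]=?,scc[1]=?,scc[2]=1,scc[3]=?,scc[4]=3,scc[5]=2,scc[6]=0,scc[7]=?)
step 6: low=(low[0]=0,low[1]=0,low[2]=5,low[3]=?,low[4]=3,low[5]=4,low[6]=2,low[7]=?); scc=(scc[0]=4,scc[1]=4,scc[2]=1,scc[3]=?,scc[4]=3,scc[5]=2,scc[6]=0,scc[7]=?)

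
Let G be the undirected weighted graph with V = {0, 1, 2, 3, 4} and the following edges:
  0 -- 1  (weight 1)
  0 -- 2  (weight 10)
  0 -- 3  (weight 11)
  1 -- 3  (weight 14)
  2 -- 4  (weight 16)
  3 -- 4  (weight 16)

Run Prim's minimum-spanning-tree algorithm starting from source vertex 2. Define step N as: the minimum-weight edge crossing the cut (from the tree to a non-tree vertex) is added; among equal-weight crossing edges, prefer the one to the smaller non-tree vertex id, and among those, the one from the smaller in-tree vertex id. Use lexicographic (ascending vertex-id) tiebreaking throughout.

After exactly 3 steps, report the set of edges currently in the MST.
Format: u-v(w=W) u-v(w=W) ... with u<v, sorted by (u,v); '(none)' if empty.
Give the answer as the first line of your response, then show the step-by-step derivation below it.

0-1(w=1) 0-2(w=10) 0-3(w=11)

step 1: add edge 0-2 (w=10); MST = {0-2(w=10)}
step 2: add edge 0-1 (w=1); MST = {0-1(w=1) 0-2(w=10)}
step 3: add edge 0-3 (w=11); MST = {0-1(w=1) 0-2(w=10) 0-3(w=11)}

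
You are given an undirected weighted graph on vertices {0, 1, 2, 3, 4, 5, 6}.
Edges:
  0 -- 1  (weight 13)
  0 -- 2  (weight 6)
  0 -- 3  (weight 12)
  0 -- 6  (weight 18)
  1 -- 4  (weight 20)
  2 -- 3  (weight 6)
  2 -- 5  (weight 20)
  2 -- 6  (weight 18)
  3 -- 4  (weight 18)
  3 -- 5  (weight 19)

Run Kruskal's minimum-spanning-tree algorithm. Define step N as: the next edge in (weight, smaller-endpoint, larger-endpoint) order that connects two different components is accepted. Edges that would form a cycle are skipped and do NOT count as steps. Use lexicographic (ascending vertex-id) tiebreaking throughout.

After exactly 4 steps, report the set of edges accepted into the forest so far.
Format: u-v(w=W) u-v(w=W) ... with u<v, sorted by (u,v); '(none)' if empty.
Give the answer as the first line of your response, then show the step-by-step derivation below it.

0-1(w=13) 0-2(w=6) 0-6(w=18) 2-3(w=6)

step 1: add edge 0-2 (w=6); MST = {0-2(w=6)}
step 2: add edge 2-3 (w=6); MST = {0-2(w=6) 2-3(w=6)}
step 3: add edge 0-1 (w=13); MST = {0-1(w=13) 0-2(w=6) 2-3(w=6)}
step 4: add edge 0-6 (w=18); MST = {0-1(w=13) 0-2(w=6) 0-6(w=18) 2-3(w=6)}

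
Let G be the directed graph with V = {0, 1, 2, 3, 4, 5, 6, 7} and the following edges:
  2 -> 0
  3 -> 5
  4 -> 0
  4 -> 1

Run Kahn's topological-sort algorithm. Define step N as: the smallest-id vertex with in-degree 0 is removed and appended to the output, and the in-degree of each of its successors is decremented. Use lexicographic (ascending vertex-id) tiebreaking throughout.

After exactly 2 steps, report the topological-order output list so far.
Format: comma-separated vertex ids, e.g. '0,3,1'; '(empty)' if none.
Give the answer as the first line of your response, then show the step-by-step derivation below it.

2,3

step 1: output 2; order=[2]; indeg=(1,1,0,0,0,1,0,0)
step 2: output 3; order=[2,3]; indeg=(1,1,0,0,0,0,0,0)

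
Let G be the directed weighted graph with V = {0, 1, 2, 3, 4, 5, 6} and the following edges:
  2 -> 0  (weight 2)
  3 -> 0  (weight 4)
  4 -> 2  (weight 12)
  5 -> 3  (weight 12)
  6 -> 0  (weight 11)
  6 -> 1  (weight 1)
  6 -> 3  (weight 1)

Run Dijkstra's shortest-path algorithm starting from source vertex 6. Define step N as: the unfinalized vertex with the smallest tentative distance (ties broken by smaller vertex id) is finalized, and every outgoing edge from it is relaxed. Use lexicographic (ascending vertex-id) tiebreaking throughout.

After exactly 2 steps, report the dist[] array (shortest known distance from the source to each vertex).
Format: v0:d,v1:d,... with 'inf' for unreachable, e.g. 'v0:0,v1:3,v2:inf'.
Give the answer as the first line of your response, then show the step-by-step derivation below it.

v0:11,v1:1,v2:inf,v3:1,v4:inf,v5:inf,v6:0

step 1: dist = v0:11,v1:1,v2:inf,v3:1,v4:inf,v5:inf,v6:0
step 2: dist = v0:11,v1:1,v2:inf,v3:1,v4:inf,v5:inf,v6:0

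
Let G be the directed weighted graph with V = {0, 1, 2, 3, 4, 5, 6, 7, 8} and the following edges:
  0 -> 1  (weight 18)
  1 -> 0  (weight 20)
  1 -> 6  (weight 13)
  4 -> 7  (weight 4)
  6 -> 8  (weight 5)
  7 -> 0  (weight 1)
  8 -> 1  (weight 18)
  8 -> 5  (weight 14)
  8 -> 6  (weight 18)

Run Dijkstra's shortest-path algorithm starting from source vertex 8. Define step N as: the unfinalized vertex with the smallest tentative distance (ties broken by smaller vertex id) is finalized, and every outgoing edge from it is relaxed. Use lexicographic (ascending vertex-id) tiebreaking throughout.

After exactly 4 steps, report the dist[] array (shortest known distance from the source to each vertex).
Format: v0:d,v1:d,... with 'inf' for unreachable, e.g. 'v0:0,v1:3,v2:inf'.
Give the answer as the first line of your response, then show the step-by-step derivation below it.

v0:38,v1:18,v2:inf,v3:inf,v4:inf,v5:14,v6:18,v7:inf,v8:0

step 1: dist = v0:inf,v1:18,v2:inf,v3:inf,v4:inf,v5:14,v6:18,v7:inf,v8:0
step 2: dist = v0:inf,v1:18,v2:inf,v3:inf,v4:inf,v5:14,v6:18,v7:inf,v8:0
step 3: dist = v0:38,v1:18,v2:inf,v3:inf,v4:inf,v5:14,v6:18,v7:inf,v8:0
step 4: dist = v0:38,v1:18,v2:inf,v3:inf,v4:inf,v5:14,v6:18,v7:inf,v8:0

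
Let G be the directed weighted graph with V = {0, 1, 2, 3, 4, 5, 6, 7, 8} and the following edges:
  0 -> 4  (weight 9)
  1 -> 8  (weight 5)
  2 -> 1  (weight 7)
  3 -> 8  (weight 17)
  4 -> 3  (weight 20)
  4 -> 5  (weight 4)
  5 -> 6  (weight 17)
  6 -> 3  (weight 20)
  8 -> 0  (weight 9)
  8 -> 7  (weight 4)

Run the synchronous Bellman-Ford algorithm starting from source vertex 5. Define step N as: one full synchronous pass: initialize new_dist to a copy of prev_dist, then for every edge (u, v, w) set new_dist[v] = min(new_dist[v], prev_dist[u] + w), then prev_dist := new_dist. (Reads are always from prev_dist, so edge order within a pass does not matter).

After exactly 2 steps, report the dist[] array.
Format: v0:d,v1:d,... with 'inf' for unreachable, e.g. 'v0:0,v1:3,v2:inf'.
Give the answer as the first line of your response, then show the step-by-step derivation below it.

v0:inf,v1:inf,v2:inf,v3:37,v4:inf,v5:0,v6:17,v7:inf,v8:inf

step 1: dist = v0:inf,v1:inf,v2:inf,v3:inf,v4:inf,v5:0,v6:17,v7:inf,v8:inf
step 2: dist = v0:inf,v1:inf,v2:inf,v3:37,v4:inf,v5:0,v6:17,v7:inf,v8:inf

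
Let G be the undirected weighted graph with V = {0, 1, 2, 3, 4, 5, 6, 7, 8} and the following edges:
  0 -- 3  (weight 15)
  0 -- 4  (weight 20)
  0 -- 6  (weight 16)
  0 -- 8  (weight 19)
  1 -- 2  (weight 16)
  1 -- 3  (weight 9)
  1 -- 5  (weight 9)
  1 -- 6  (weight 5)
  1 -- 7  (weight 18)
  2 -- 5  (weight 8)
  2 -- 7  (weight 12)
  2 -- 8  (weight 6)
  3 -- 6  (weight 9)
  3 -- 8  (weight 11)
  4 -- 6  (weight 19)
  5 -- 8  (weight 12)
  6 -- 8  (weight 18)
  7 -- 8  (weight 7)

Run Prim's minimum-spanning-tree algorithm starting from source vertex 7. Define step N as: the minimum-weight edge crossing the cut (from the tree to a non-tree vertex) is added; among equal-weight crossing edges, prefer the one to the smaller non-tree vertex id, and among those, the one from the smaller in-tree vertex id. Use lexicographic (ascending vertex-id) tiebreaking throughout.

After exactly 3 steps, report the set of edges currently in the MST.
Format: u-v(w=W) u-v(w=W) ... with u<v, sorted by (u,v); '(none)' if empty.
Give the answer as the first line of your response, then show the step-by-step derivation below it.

2-5(w=8) 2-8(w=6) 7-8(w=7)

step 1: add edge 7-8 (w=7); MST = {7-8(w=7)}
step 2: add edge 2-8 (w=6); MST = {2-8(w=6) 7-8(w=7)}
step 3: add edge 2-5 (w=8); MST = {2-5(w=8) 2-8(w=6) 7-8(w=7)}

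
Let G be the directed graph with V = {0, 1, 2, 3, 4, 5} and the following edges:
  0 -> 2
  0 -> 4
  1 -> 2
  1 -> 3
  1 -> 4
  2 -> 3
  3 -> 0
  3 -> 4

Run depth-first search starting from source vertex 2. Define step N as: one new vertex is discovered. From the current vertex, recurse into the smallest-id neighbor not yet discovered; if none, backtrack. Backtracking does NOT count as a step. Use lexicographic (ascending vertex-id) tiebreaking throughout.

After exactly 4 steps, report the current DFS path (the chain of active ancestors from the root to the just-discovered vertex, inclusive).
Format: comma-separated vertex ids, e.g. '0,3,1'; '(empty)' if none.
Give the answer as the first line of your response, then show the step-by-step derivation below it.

2,3,0,4

step 1: discover 2; path=2; order=2
step 2: discover 3; path=2>3; order=2,3
step 3: discover 0; path=2>3>0; order=2,3,0
step 4: discover 4; path=2>3>0>4; order=2,3,0,4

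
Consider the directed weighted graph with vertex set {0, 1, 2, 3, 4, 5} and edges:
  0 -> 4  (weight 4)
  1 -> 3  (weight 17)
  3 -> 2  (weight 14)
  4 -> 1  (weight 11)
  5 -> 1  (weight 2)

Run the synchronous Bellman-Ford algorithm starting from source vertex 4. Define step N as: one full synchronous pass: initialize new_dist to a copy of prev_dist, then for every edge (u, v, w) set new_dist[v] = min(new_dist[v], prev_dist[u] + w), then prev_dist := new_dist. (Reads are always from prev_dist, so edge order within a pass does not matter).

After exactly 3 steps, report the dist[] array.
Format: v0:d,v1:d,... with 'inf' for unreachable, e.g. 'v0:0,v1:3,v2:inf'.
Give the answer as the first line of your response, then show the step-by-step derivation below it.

v0:inf,v1:11,v2:42,v3:28,v4:0,v5:inf

step 1: dist = v0:inf,v1:11,v2:inf,v3:inf,v4:0,v5:inf
step 2: dist = v0:inf,v1:11,v2:inf,v3:28,v4:0,v5:inf
step 3: dist = v0:inf,v1:11,v2:42,v3:28,v4:0,v5:inf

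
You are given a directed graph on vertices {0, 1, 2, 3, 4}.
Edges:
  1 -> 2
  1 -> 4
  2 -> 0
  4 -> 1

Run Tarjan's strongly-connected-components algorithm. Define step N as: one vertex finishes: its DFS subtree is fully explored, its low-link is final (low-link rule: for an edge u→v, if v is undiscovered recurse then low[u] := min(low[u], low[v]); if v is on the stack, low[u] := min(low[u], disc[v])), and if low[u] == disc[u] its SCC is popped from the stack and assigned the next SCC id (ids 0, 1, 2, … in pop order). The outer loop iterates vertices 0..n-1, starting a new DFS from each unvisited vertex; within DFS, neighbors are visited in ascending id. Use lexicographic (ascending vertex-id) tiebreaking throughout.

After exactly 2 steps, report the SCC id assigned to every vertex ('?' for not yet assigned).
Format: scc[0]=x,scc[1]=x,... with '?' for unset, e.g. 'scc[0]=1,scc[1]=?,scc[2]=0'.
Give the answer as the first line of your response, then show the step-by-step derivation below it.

scc[0]=0,scc[1]=?,scc[2]=1,scc[3]=?,scc[4]=?

step 1: low=(low[0]=0,low[1]=?,low[2]=?,low[3]=?,low[4]=?); scc=(scc[0]=0,scc[1]=?,scc[2]=?,scc[3]=?,scc[4]=?)
step 2: low=(low[0]=0,low[1]=1,low[2]=2,low[3]=?,low[4]=?); scc=(scc[0]=0,scc[1]=?,scc[2]=1,scc[3]=?,scc[4]=?)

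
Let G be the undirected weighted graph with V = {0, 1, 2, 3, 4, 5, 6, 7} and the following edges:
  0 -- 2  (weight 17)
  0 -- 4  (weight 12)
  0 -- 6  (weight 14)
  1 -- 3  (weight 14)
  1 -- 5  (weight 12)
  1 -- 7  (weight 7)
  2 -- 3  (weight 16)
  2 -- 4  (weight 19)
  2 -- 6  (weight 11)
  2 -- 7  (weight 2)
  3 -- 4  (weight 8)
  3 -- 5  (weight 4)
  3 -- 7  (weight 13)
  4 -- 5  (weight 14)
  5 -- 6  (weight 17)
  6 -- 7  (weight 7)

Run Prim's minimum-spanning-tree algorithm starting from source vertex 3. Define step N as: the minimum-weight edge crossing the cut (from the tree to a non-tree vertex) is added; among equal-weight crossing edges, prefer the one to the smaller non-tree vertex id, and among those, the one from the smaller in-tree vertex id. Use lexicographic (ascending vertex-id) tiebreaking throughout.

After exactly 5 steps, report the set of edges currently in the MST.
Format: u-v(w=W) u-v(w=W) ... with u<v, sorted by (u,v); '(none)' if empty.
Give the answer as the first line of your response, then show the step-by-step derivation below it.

0-4(w=12) 1-5(w=12) 1-7(w=7) 3-4(w=8) 3-5(w=4)

step 1: add edge 3-5 (w=4); MST = {3-5(w=4)}
step 2: add edge 3-4 (w=8); MST = {3-4(w=8) 3-5(w=4)}
step 3: add edge 0-4 (w=12); MST = {0-4(w=12) 3-4(w=8) 3-5(w=4)}
step 4: add edge 1-5 (w=12); MST = {0-4(w=12) 1-5(w=12) 3-4(w=8) 3-5(w=4)}
step 5: add edge 1-7 (w=7); MST = {0-4(w=12) 1-5(w=12) 1-7(w=7) 3-4(w=8) 3-5(w=4)}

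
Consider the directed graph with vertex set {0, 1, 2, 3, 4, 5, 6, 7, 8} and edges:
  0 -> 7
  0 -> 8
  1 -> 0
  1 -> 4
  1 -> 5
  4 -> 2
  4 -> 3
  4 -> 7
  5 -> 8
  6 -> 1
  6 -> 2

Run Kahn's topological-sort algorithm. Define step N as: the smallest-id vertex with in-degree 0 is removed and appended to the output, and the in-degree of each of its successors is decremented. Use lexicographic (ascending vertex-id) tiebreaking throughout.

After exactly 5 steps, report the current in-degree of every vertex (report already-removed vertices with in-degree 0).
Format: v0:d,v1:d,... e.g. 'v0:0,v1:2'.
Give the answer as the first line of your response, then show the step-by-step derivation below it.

v0:0,v1:0,v2:0,v3:0,v4:0,v5:0,v6:0,v7:0,v8:1

step 1: output 6; order=[6]; indeg=(1,0,1,1,1,1,0,2,2)
step 2: output 1; order=[6,1]; indeg=(0,0,1,1,0,0,0,2,2)
step 3: output 0; order=[6,1,0]; indeg=(0,0,1,1,0,0,0,1,1)
step 4: output 4; order=[6,1,0,4]; indeg=(0,0,0,0,0,0,0,0,1)
step 5: output 2; order=[6,1,0,4,2]; indeg=(0,0,0,0,0,0,0,0,1)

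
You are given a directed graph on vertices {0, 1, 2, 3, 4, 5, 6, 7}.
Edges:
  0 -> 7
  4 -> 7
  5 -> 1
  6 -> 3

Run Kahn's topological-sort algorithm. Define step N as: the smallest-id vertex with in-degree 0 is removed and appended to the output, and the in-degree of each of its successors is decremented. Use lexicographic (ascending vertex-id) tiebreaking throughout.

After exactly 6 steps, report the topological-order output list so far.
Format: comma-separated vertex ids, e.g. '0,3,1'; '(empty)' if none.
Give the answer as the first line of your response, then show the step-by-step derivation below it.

0,2,4,5,1,6

step 1: output 0; order=[0]; indeg=(0,1,0,1,0,0,0,1)
step 2: output 2; order=[0,2]; indeg=(0,1,0,1,0,0,0,1)
step 3: output 4; order=[0,2,4]; indeg=(0,1,0,1,0,0,0,0)
step 4: output 5; order=[0,2,4,5]; indeg=(0,0,0,1,0,0,0,0)
step 5: output 1; order=[0,2,4,5,1]; indeg=(0,0,0,1,0,0,0,0)
step 6: output 6; order=[0,2,4,5,1,6]; indeg=(0,0,0,0,0,0,0,0)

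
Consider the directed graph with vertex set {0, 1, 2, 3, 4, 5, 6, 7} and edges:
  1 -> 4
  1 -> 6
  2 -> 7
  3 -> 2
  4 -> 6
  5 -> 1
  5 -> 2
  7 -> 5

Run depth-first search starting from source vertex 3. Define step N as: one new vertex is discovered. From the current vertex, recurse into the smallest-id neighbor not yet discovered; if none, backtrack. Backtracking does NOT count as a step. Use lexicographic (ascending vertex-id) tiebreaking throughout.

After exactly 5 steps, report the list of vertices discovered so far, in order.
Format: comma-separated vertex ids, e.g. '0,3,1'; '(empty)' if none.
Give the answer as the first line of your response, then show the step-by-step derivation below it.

3,2,7,5,1

step 1: discover 3; path=3; order=3
step 2: discover 2; path=3>2; order=3,2
step 3: discover 7; path=3>2>7; order=3,2,7
step 4: discover 5; path=3>2>7>5; order=3,2,7,5
step 5: discover 1; path=3>2>7>5>1; order=3,2,7,5,1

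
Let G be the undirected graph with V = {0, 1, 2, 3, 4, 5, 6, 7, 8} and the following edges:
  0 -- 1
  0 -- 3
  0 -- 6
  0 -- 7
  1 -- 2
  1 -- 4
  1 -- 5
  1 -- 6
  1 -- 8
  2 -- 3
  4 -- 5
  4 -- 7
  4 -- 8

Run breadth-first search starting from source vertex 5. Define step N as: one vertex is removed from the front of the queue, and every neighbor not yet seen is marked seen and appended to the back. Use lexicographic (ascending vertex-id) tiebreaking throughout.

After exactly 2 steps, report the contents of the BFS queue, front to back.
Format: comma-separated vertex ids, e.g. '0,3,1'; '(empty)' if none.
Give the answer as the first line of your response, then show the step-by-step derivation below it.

4,0,2,6,8

step 1: dequeue 5; queue=[1,4]; order=5
step 2: dequeue 1; queue=[4,0,2,6,8]; order=5,1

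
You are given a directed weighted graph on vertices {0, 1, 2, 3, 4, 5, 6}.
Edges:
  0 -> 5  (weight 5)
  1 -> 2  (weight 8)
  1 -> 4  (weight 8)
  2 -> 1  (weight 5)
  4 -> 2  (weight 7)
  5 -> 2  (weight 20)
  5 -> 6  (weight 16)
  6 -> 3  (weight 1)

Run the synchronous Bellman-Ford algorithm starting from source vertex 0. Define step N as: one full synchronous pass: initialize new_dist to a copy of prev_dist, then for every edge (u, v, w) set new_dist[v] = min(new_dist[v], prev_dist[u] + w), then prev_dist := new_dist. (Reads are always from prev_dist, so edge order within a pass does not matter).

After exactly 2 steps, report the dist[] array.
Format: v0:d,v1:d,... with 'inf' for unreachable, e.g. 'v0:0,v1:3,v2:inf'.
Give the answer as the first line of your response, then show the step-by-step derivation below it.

v0:0,v1:inf,v2:25,v3:inf,v4:inf,v5:5,v6:21

step 1: dist = v0:0,v1:inf,v2:inf,v3:inf,v4:inf,v5:5,v6:inf
step 2: dist = v0:0,v1:inf,v2:25,v3:inf,v4:inf,v5:5,v6:21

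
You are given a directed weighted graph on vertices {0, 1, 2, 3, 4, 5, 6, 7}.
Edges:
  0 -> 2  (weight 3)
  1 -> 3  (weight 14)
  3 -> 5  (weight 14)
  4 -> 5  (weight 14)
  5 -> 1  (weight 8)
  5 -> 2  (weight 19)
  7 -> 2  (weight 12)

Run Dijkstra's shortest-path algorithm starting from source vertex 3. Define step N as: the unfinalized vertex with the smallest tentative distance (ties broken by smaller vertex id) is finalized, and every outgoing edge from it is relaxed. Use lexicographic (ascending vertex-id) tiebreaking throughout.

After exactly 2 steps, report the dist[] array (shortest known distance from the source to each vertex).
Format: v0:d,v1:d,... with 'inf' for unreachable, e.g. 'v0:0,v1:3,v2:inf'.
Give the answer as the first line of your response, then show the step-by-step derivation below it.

v0:inf,v1:22,v2:33,v3:0,v4:inf,v5:14,v6:inf,v7:inf

step 1: dist = v0:inf,v1:inf,v2:inf,v3:0,v4:inf,v5:14,v6:inf,v7:inf
step 2: dist = v0:inf,v1:22,v2:33,v3:0,v4:inf,v5:14,v6:inf,v7:inf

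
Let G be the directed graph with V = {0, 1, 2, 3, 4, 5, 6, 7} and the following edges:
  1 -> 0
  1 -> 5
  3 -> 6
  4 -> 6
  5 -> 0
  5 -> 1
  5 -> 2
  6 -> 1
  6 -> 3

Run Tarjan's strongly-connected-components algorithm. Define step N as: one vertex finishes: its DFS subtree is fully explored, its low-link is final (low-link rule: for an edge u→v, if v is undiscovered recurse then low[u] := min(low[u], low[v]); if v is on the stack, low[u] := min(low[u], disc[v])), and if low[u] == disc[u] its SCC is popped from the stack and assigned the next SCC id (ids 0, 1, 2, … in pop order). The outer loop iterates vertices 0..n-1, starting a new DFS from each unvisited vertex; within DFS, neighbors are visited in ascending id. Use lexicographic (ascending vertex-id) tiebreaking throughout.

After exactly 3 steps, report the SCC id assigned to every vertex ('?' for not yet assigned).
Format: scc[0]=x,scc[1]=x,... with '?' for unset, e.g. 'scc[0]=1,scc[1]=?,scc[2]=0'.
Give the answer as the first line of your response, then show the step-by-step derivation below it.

scc[0]=0,scc[1]=?,scc[2]=1,scc[3]=?,scc[4]=?,scc[5]=?,scc[6]=?,scc[7]=?

step 1: low=(low[0]=0,low[1]=?,low[2]=?,low[3]=?,low[4]=?,low[5]=?,low[6]=?,low[7]=?); scc=(scc[0]=0,scc[1]=?,scc[2]=?,scc[3]=?,scc[4]=?,scc[5]=?,scc[6]=?,scc[7]=?)
step 2: low=(low[0]=0,low[1]=1,low[2]=3,low[3]=?,low[4]=?,low[5]=1,low[6]=?,low[7]=?); scc=(scc[0]=0,scc[1]=?,scc[2]=1,scc[3]=?,scc[4]=?,scc[5]=?,scc[6]=?,scc[7]=?)
step 3: low=(low[0]=0,low[1]=1,low[2]=3,low[3]=?,low[4]=?,low[5]=1,low[6]=?,low[7]=?); scc=(scc[0]=0,scc[1]=?,scc[2]=1,scc[3]=?,scc[4]=?,scc[5]=?,scc[6]=?,scc[7]=?)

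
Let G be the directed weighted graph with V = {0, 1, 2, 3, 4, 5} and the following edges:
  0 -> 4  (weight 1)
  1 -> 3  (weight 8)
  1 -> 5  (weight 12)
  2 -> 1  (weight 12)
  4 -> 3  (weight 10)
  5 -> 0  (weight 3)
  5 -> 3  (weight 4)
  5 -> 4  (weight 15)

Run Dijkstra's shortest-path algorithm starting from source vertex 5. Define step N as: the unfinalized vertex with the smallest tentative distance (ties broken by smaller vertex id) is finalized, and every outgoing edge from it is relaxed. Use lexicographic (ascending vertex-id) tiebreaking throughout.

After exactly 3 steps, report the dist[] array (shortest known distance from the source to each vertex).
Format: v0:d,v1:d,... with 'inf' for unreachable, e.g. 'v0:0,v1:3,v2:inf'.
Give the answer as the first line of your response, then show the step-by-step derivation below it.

v0:3,v1:inf,v2:inf,v3:4,v4:4,v5:0

step 1: dist = v0:3,v1:inf,v2:inf,v3:4,v4:15,v5:0
step 2: dist = v0:3,v1:inf,v2:inf,v3:4,v4:4,v5:0
step 3: dist = v0:3,v1:inf,v2:inf,v3:4,v4:4,v5:0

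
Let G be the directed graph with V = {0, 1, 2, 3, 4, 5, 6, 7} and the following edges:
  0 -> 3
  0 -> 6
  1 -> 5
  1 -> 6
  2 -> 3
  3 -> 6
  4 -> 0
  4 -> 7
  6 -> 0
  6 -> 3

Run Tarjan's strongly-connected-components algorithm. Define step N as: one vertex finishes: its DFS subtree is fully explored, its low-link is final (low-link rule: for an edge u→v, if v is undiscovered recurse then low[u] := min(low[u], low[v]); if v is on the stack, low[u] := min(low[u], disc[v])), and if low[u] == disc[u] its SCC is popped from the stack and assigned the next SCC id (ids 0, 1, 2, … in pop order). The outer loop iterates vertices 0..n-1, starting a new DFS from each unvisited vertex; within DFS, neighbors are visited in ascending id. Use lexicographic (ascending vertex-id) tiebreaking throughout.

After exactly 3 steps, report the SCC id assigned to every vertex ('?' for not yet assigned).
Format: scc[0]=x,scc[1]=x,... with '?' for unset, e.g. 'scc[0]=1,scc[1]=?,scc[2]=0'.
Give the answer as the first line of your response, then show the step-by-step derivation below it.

scc[0]=0,scc[1]=?,scc[2]=?,scc[3]=0,scc[4]=?,scc[5]=?,scc[6]=0,scc[7]=?

step 1: low=(low[0]=0,low[1]=?,low[2]=?,low[3]=1,low[4]=?,low[5]=?,low[6]=0,low[7]=?); scc=(scc[0]=?,scc[1]=?,scc[2]=?,scc[3]=?,scc[4]=?,scc[5]=?,scc[6]=?,scc[7]=?)
step 2: low=(low[0]=0,low[1]=?,low[2]=?,low[3]=0,low[4]=?,low[5]=?,low[6]=0,low[7]=?); scc=(scc[0]=?,scc[1]=?,scc[2]=?,scc[3]=?,scc[4]=?,scc[5]=?,scc[6]=?,scc[7]=?)
step 3: low=(low[0]=0,low[1]=?,low[2]=?,low[3]=0,low[4]=?,low[5]=?,low[6]=0,low[7]=?); scc=(scc[0]=0,scc[1]=?,scc[2]=?,scc[3]=0,scc[4]=?,scc[5]=?,scc[6]=0,scc[7]=?)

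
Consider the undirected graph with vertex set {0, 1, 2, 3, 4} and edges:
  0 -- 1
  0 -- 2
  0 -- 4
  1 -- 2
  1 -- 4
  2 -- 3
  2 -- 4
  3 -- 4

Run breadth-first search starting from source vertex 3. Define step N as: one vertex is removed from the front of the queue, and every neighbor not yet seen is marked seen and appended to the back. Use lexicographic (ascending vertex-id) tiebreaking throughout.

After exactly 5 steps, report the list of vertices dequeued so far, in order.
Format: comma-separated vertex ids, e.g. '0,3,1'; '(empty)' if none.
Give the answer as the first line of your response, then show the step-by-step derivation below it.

3,2,4,0,1

step 1: dequeue 3; queue=[2,4]; order=3
step 2: dequeue 2; queue=[4,0,1]; order=3,2
step 3: dequeue 4; queue=[0,1]; order=3,2,4
step 4: dequeue 0; queue=[1]; order=3,2,4,0
step 5: dequeue 1; queue=[(empty)]; order=3,2,4,0,1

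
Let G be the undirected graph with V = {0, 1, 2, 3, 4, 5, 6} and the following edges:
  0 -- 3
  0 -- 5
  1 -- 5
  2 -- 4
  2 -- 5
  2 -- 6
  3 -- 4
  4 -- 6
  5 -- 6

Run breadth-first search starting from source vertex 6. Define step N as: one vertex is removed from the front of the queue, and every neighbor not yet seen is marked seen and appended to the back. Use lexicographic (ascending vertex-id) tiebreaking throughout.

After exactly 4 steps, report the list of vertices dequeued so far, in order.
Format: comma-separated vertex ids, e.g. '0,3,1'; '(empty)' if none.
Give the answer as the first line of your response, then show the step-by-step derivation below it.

6,2,4,5

step 1: dequeue 6; queue=[2,4,5]; order=6
step 2: dequeue 2; queue=[4,5]; order=6,2
step 3: dequeue 4; queue=[5,3]; order=6,2,4
step 4: dequeue 5; queue=[3,0,1]; order=6,2,4,5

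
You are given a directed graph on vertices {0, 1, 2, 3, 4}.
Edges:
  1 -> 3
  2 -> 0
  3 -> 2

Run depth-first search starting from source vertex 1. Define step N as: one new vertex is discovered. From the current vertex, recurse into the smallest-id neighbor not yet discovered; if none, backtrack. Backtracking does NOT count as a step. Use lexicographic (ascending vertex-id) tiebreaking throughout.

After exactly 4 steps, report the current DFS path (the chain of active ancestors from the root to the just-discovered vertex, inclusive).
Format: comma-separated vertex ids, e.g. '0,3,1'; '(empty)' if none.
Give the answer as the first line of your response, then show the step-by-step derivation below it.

1,3,2,0

step 1: discover 1; path=1; order=1
step 2: discover 3; path=1>3; order=1,3
step 3: discover 2; path=1>3>2; order=1,3,2
step 4: discover 0; path=1>3>2>0; order=1,3,2,0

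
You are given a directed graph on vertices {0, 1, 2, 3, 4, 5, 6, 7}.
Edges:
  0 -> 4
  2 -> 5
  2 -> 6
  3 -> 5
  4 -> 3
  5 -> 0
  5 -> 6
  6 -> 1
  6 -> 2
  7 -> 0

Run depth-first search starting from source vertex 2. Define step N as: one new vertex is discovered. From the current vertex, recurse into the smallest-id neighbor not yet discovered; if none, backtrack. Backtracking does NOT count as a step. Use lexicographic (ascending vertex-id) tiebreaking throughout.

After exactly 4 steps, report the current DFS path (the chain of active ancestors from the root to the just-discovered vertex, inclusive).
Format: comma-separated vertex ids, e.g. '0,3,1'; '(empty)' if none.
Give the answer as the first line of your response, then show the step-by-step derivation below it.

2,5,0,4

step 1: discover 2; path=2; order=2
step 2: discover 5; path=2>5; order=2,5
step 3: discover 0; path=2>5>0; order=2,5,0
step 4: discover 4; path=2>5>0>4; order=2,5,0,4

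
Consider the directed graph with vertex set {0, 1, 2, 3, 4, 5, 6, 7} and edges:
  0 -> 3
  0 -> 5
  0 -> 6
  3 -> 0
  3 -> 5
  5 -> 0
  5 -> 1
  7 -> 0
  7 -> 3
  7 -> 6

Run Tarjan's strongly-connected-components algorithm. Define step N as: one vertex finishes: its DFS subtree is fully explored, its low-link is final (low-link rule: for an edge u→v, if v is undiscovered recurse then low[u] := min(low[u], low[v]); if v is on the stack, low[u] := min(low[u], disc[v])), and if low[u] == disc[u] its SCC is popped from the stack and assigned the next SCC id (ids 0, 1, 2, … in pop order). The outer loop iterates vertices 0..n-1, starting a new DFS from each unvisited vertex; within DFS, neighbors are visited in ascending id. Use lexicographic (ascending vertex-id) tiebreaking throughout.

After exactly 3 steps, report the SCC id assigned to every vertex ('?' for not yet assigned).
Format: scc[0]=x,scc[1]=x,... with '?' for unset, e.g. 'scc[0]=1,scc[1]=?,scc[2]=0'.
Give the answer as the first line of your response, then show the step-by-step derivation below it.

scc[0]=?,scc[1]=0,scc[2]=?,scc[3]=?,scc[4]=?,scc[5]=?,scc[6]=?,scc[7]=?

step 1: low=(low[0]=0,low[1]=3,low[2]=?,low[3]=0,low[4]=?,low[5]=0,low[6]=?,low[7]=?); scc=(scc[0]=?,scc[1]=0,scc[2]=?,scc[3]=?,scc[4]=?,scc[5]=?,scc[6]=?,scc[7]=?)
step 2: low=(low[0]=0,low[1]=3,low[2]=?,low[3]=0,low[4]=?,low[5]=0,low[6]=?,low[7]=?); scc=(scc[0]=?,scc[1]=0,scc[2]=?,scc[3]=?,scc[4]=?,scc[5]=?,scc[6]=?,scc[7]=?)
step 3: low=(low[0]=0,low[1]=3,low[2]=?,low[3]=0,low[4]=?,low[5]=0,low[6]=?,low[7]=?); scc=(scc[0]=?,scc[1]=0,scc[2]=?,scc[3]=?,scc[4]=?,scc[5]=?,scc[6]=?,scc[7]=?)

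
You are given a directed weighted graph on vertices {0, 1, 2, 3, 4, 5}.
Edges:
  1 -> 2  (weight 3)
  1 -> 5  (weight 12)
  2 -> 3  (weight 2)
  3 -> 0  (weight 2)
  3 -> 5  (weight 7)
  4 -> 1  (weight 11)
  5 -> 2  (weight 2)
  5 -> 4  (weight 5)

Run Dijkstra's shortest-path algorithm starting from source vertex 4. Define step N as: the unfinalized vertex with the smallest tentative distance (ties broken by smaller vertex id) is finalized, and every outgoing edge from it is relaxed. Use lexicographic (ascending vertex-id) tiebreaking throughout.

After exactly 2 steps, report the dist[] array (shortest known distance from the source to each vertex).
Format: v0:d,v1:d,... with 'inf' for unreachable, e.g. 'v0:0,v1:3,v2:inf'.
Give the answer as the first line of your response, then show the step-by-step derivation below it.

v0:inf,v1:11,v2:14,v3:inf,v4:0,v5:23

step 1: dist = v0:inf,v1:11,v2:inf,v3:inf,v4:0,v5:inf
step 2: dist = v0:inf,v1:11,v2:14,v3:inf,v4:0,v5:23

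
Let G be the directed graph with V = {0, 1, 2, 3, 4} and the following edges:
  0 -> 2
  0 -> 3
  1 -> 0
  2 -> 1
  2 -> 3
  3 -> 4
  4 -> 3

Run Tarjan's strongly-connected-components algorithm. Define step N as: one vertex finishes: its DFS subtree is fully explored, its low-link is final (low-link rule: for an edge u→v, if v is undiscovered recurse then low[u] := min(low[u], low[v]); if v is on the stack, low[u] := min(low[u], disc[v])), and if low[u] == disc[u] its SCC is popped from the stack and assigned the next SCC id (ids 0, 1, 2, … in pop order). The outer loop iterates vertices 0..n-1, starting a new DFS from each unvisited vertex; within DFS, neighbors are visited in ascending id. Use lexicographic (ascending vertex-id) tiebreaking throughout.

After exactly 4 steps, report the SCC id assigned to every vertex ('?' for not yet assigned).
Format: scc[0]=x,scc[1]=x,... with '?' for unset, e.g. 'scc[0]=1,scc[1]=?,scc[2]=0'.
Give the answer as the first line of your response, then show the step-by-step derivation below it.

scc[0]=?,scc[1]=?,scc[2]=?,scc[3]=0,scc[4]=0

step 1: low=(low[0]=0,low[1]=0,low[2]=1,low[3]=?,low[4]=?); scc=(scc[0]=?,scc[1]=?,scc[2]=?,scc[3]=?,scc[4]=?)
step 2: low=(low[0]=0,low[1]=0,low[2]=0,low[3]=3,low[4]=3); scc=(scc[0]=?,scc[1]=?,scc[2]=?,scc[3]=?,scc[4]=?)
step 3: low=(low[0]=0,low[1]=0,low[2]=0,low[3]=3,low[4]=3); scc=(scc[0]=?,scc[1]=?,scc[2]=?,scc[3]=0,scc[4]=0)
step 4: low=(low[0]=0,low[1]=0,low[2]=0,low[3]=3,low[4]=3); scc=(scc[0]=?,scc[1]=?,scc[2]=?,scc[3]=0,scc[4]=0)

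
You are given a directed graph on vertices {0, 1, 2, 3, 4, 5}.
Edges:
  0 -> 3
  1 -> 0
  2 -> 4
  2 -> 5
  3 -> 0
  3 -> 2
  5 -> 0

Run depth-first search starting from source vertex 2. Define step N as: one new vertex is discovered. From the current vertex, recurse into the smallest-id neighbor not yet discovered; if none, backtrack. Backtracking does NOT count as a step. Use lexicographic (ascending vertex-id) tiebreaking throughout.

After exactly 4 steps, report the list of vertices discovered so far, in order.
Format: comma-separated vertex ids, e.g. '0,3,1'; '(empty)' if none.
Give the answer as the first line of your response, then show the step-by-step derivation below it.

2,4,5,0

step 1: discover 2; path=2; order=2
step 2: discover 4; path=2>4; order=2,4
step 3: discover 5; path=2>5; order=2,4,5
step 4: discover 0; path=2>5>0; order=2,4,5,0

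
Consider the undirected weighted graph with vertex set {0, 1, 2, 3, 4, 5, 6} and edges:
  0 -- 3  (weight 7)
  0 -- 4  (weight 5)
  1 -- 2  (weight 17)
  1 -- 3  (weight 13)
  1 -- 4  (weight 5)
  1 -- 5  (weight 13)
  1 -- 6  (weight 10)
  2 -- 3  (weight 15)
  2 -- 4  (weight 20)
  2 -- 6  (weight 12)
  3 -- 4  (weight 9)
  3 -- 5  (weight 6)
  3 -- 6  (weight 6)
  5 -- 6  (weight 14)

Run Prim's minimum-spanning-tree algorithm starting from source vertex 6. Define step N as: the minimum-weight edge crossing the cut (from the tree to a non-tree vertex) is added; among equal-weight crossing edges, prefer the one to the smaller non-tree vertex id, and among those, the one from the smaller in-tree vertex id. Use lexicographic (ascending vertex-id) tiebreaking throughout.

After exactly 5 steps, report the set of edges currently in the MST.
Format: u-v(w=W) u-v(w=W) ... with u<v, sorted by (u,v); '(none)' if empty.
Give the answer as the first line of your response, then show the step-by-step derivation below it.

0-3(w=7) 0-4(w=5) 1-4(w=5) 3-5(w=6) 3-6(w=6)

step 1: add edge 3-6 (w=6); MST = {3-6(w=6)}
step 2: add edge 3-5 (w=6); MST = {3-5(w=6) 3-6(w=6)}
step 3: add edge 0-3 (w=7); MST = {0-3(w=7) 3-5(w=6) 3-6(w=6)}
step 4: add edge 0-4 (w=5); MST = {0-3(w=7) 0-4(w=5) 3-5(w=6) 3-6(w=6)}
step 5: add edge 1-4 (w=5); MST = {0-3(w=7) 0-4(w=5) 1-4(w=5) 3-5(w=6) 3-6(w=6)}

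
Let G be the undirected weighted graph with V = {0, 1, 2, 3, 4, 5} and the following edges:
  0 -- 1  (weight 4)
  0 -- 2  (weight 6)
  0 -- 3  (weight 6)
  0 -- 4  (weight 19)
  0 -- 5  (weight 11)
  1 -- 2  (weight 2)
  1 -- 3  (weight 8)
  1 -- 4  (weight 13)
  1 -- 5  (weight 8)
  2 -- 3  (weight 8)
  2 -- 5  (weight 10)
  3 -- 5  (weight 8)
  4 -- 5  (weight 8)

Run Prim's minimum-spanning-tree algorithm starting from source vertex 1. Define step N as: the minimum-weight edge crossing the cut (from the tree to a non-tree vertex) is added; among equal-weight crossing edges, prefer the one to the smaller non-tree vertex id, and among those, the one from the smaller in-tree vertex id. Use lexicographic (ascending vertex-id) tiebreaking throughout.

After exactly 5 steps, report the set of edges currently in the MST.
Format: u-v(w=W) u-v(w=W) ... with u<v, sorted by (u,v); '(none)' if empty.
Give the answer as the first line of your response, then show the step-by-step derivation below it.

0-1(w=4) 0-3(w=6) 1-2(w=2) 1-5(w=8) 4-5(w=8)

step 1: add edge 1-2 (w=2); MST = {1-2(w=2)}
step 2: add edge 0-1 (w=4); MST = {0-1(w=4) 1-2(w=2)}
step 3: add edge 0-3 (w=6); MST = {0-1(w=4) 0-3(w=6) 1-2(w=2)}
step 4: add edge 1-5 (w=8); MST = {0-1(w=4) 0-3(w=6) 1-2(w=2) 1-5(w=8)}
step 5: add edge 4-5 (w=8); MST = {0-1(w=4) 0-3(w=6) 1-2(w=2) 1-5(w=8) 4-5(w=8)}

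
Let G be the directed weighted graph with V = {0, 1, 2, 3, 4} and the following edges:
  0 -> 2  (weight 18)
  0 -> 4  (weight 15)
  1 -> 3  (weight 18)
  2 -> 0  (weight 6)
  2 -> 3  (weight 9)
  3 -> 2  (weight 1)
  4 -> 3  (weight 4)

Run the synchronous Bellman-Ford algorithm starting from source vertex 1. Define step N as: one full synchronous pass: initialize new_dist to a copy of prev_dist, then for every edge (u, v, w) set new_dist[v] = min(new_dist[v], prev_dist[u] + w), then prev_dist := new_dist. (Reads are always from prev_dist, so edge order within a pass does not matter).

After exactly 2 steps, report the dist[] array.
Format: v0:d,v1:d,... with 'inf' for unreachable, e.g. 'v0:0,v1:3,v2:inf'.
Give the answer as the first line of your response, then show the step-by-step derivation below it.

v0:inf,v1:0,v2:19,v3:18,v4:inf

step 1: dist = v0:inf,v1:0,v2:inf,v3:18,v4:inf
step 2: dist = v0:inf,v1:0,v2:19,v3:18,v4:inf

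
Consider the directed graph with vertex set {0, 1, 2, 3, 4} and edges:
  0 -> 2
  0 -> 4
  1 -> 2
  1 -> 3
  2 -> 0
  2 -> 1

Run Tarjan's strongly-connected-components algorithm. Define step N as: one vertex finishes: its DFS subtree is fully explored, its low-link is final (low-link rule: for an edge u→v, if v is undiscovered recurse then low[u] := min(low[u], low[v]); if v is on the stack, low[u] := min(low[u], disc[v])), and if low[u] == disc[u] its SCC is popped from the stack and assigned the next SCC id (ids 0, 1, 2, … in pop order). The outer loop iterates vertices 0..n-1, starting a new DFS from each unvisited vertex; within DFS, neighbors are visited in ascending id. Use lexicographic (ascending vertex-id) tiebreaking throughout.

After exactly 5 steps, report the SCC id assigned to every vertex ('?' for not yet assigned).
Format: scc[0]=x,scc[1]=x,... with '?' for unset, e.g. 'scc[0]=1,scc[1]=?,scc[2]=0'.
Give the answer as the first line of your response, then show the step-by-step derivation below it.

scc[0]=2,scc[1]=2,scc[2]=2,scc[3]=0,scc[4]=1

step 1: low=(low[0]=0,low[1]=1,low[2]=0,low[3]=3,low[4]=?); scc=(scc[0]=?,scc[1]=?,scc[2]=?,scc[3]=0,scc[4]=?)
step 2: low=(low[0]=0,low[1]=1,low[2]=0,low[3]=3,low[4]=?); scc=(scc[0]=?,scc[1]=?,scc[2]=?,scc[3]=0,scc[4]=?)
step 3: low=(low[0]=0,low[1]=1,low[2]=0,low[3]=3,low[4]=?); scc=(scc[0]=?,scc[1]=?,scc[2]=?,scc[3]=0,scc[4]=?)
step 4: low=(low[0]=0,low[1]=1,low[2]=0,low[3]=3,low[4]=4); scc=(scc[0]=?,scc[1]=?,scc[2]=?,scc[3]=0,scc[4]=1)
step 5: low=(low[0]=0,low[1]=1,low[2]=0,low[3]=3,low[4]=4); scc=(scc[0]=2,scc[1]=2,scc[2]=2,scc[3]=0,scc[4]=1)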